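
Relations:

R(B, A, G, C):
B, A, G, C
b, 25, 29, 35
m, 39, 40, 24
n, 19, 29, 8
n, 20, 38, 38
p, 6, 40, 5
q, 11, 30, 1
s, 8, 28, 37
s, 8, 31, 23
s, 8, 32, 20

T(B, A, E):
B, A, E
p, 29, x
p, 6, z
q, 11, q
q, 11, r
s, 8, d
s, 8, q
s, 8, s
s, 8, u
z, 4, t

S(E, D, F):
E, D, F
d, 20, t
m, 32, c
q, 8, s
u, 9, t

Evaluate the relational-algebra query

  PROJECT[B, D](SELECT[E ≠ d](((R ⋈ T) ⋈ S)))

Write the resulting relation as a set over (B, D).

{(q, 8), (s, 8), (s, 9)}

Natural join on B, A: {(p, 6, 40, 5, z), (q, 11, 30, 1, q), (q, 11, 30, 1, r), (s, 8, 28, 37, d), (s, 8, 28, 37, q), (s, 8, 28, 37, s), (s, 8, 28, 37, u), (s, 8, 31, 23, d), (s, 8, 31, 23, q), (s, 8, 31, 23, s), (s, 8, 31, 23, u), (s, 8, 32, 20, d), (s, 8, 32, 20, q), (s, 8, 32, 20, s), (s, 8, 32, 20, u)}
Natural join on E: {(q, 11, 30, 1, q, 8, s), (s, 8, 28, 37, d, 20, t), (s, 8, 28, 37, q, 8, s), (s, 8, 28, 37, u, 9, t), (s, 8, 31, 23, d, 20, t), (s, 8, 31, 23, q, 8, s), (s, 8, 31, 23, u, 9, t), (s, 8, 32, 20, d, 20, t), (s, 8, 32, 20, q, 8, s), (s, 8, 32, 20, u, 9, t)}
Filtering on E ≠ d leaves {(q, 11, 30, 1, q, 8, s), (s, 8, 28, 37, q, 8, s), (s, 8, 28, 37, u, 9, t), (s, 8, 31, 23, q, 8, s), (s, 8, 31, 23, u, 9, t), (s, 8, 32, 20, q, 8, s), (s, 8, 32, 20, u, 9, t)}.
π[B, D]: project onto (B, D) (4 duplicate(s) eliminated) → {(q, 8), (s, 8), (s, 9)}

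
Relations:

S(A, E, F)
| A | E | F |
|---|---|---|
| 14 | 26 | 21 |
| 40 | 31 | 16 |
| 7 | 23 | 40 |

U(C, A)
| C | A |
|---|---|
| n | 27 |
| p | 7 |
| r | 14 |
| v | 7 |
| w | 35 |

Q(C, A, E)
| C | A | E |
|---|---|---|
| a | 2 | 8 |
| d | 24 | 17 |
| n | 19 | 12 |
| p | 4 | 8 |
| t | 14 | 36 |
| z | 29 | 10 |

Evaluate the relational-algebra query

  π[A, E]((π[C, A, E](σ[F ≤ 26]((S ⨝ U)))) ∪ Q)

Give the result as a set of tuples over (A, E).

S ⋈ U (natural join on A): {(14, 26, 21, r), (7, 23, 40, p), (7, 23, 40, v)}
σ[F ≤ 26]: keep tuples satisfying F ≤ 26 → {(14, 26, 21, r)}
Keep only column(s) C, A, E: {(r, 14, 26)}
Union: {(r, 14, 26)} with {(a, 2, 8), (d, 24, 17), (n, 19, 12), (p, 4, 8), (t, 14, 36), (z, 29, 10)} → {(a, 2, 8), (d, 24, 17), (n, 19, 12), (p, 4, 8), (r, 14, 26), (t, 14, 36), (z, 29, 10)}
Keep only column(s) A, E: {(14, 26), (14, 36), (19, 12), (2, 8), (24, 17), (29, 10), (4, 8)}

{(14, 26), (14, 36), (19, 12), (2, 8), (24, 17), (29, 10), (4, 8)}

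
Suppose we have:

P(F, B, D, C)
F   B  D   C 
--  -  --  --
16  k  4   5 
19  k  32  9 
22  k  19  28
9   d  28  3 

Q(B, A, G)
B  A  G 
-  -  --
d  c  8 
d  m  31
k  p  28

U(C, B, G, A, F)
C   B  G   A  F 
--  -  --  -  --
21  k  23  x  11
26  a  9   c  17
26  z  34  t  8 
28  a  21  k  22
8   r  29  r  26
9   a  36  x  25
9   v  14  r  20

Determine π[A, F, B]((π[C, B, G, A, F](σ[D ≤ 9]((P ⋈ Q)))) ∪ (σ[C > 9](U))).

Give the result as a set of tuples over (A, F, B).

Natural join on B: {(16, k, 4, 5, p, 28), (19, k, 32, 9, p, 28), (22, k, 19, 28, p, 28), (9, d, 28, 3, c, 8), (9, d, 28, 3, m, 31)}
Selection D ≤ 9: {(16, k, 4, 5, p, 28)}
π_{C, B, G, A, F} gives {(5, k, 28, p, 16)}.
Selection C > 9: {(21, k, 23, x, 11), (26, a, 9, c, 17), (26, z, 34, t, 8), (28, a, 21, k, 22)}
Taking the union: {(21, k, 23, x, 11), (26, a, 9, c, 17), (26, z, 34, t, 8), (28, a, 21, k, 22), (5, k, 28, p, 16)}
π_{A, F, B} gives {(c, 17, a), (k, 22, a), (p, 16, k), (t, 8, z), (x, 11, k)}.

{(c, 17, a), (k, 22, a), (p, 16, k), (t, 8, z), (x, 11, k)}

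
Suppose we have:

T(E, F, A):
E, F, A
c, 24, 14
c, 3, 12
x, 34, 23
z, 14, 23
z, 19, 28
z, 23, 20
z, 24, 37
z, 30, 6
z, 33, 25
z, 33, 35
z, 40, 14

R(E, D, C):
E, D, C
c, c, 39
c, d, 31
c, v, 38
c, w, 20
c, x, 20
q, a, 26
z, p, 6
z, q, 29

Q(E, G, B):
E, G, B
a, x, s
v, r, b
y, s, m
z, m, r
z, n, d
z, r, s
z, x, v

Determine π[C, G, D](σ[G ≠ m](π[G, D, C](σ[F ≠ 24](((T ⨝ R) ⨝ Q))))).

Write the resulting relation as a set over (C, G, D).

Natural join on E: {(c, 24, 14, c, 39), (c, 24, 14, d, 31), (c, 24, 14, v, 38), (c, 24, 14, w, 20), (c, 24, 14, x, 20), (c, 3, 12, c, 39), (c, 3, 12, d, 31), (c, 3, 12, v, 38), (c, 3, 12, w, 20), (c, 3, 12, x, 20), (z, 14, 23, p, 6), (z, 14, 23, q, 29), (z, 19, 28, p, 6), (z, 19, 28, q, 29), (z, 23, 20, p, 6), (z, 23, 20, q, 29), (z, 24, 37, p, 6), (z, 24, 37, q, 29), (z, 30, 6, p, 6), (z, 30, 6, q, 29), (z, 33, 25, p, 6), (z, 33, 25, q, 29), (z, 33, 35, p, 6), (z, 33, 35, q, 29), (z, 40, 14, p, 6), (z, 40, 14, q, 29)}
Natural join on E: {(z, 14, 23, p, 6, m, r), (z, 14, 23, p, 6, n, d), (z, 14, 23, p, 6, r, s), (z, 14, 23, p, 6, x, v), (z, 14, 23, q, 29, m, r), (z, 14, 23, q, 29, n, d), (z, 14, 23, q, 29, r, s), (z, 14, 23, q, 29, x, v), (z, 19, 28, p, 6, m, r), (z, 19, 28, p, 6, n, d), (z, 19, 28, p, 6, r, s), (z, 19, 28, p, 6, x, v), (z, 19, 28, q, 29, m, r), (z, 19, 28, q, 29, n, d), (z, 19, 28, q, 29, r, s), (z, 19, 28, q, 29, x, v), (z, 23, 20, p, 6, m, r), (z, 23, 20, p, 6, n, d), (z, 23, 20, p, 6, r, s), (z, 23, 20, p, 6, x, v), (z, 23, 20, q, 29, m, r), (z, 23, 20, q, 29, n, d), (z, 23, 20, q, 29, r, s), (z, 23, 20, q, 29, x, v), (z, 24, 37, p, 6, m, r), (z, 24, 37, p, 6, n, d), (z, 24, 37, p, 6, r, s), (z, 24, 37, p, 6, x, v), (z, 24, 37, q, 29, m, r), (z, 24, 37, q, 29, n, d), (z, 24, 37, q, 29, r, s), (z, 24, 37, q, 29, x, v), (z, 30, 6, p, 6, m, r), (z, 30, 6, p, 6, n, d), (z, 30, 6, p, 6, r, s), (z, 30, 6, p, 6, x, v), (z, 30, 6, q, 29, m, r), (z, 30, 6, q, 29, n, d), (z, 30, 6, q, 29, r, s), (z, 30, 6, q, 29, x, v), (z, 33, 25, p, 6, m, r), (z, 33, 25, p, 6, n, d), (z, 33, 25, p, 6, r, s), (z, 33, 25, p, 6, x, v), (z, 33, 25, q, 29, m, r), (z, 33, 25, q, 29, n, d), (z, 33, 25, q, 29, r, s), (z, 33, 25, q, 29, x, v), (z, 33, 35, p, 6, m, r), (z, 33, 35, p, 6, n, d), (z, 33, 35, p, 6, r, s), (z, 33, 35, p, 6, x, v), (z, 33, 35, q, 29, m, r), (z, 33, 35, q, 29, n, d), (z, 33, 35, q, 29, r, s), (z, 33, 35, q, 29, x, v), (z, 40, 14, p, 6, m, r), (z, 40, 14, p, 6, n, d), (z, 40, 14, p, 6, r, s), (z, 40, 14, p, 6, x, v), (z, 40, 14, q, 29, m, r), (z, 40, 14, q, 29, n, d), (z, 40, 14, q, 29, r, s), (z, 40, 14, q, 29, x, v)}
Apply σ_{F ≠ 24}; surviving tuples: {(z, 14, 23, p, 6, m, r), (z, 14, 23, p, 6, n, d), (z, 14, 23, p, 6, r, s), (z, 14, 23, p, 6, x, v), (z, 14, 23, q, 29, m, r), (z, 14, 23, q, 29, n, d), (z, 14, 23, q, 29, r, s), (z, 14, 23, q, 29, x, v), (z, 19, 28, p, 6, m, r), (z, 19, 28, p, 6, n, d), (z, 19, 28, p, 6, r, s), (z, 19, 28, p, 6, x, v), (z, 19, 28, q, 29, m, r), (z, 19, 28, q, 29, n, d), (z, 19, 28, q, 29, r, s), (z, 19, 28, q, 29, x, v), (z, 23, 20, p, 6, m, r), (z, 23, 20, p, 6, n, d), (z, 23, 20, p, 6, r, s), (z, 23, 20, p, 6, x, v), (z, 23, 20, q, 29, m, r), (z, 23, 20, q, 29, n, d), (z, 23, 20, q, 29, r, s), (z, 23, 20, q, 29, x, v), (z, 30, 6, p, 6, m, r), (z, 30, 6, p, 6, n, d), (z, 30, 6, p, 6, r, s), (z, 30, 6, p, 6, x, v), (z, 30, 6, q, 29, m, r), (z, 30, 6, q, 29, n, d), (z, 30, 6, q, 29, r, s), (z, 30, 6, q, 29, x, v), (z, 33, 25, p, 6, m, r), (z, 33, 25, p, 6, n, d), (z, 33, 25, p, 6, r, s), (z, 33, 25, p, 6, x, v), (z, 33, 25, q, 29, m, r), (z, 33, 25, q, 29, n, d), (z, 33, 25, q, 29, r, s), (z, 33, 25, q, 29, x, v), (z, 33, 35, p, 6, m, r), (z, 33, 35, p, 6, n, d), (z, 33, 35, p, 6, r, s), (z, 33, 35, p, 6, x, v), (z, 33, 35, q, 29, m, r), (z, 33, 35, q, 29, n, d), (z, 33, 35, q, 29, r, s), (z, 33, 35, q, 29, x, v), (z, 40, 14, p, 6, m, r), (z, 40, 14, p, 6, n, d), (z, 40, 14, p, 6, r, s), (z, 40, 14, p, 6, x, v), (z, 40, 14, q, 29, m, r), (z, 40, 14, q, 29, n, d), (z, 40, 14, q, 29, r, s), (z, 40, 14, q, 29, x, v)}
π_{G, D, C} gives {(m, p, 6), (m, q, 29), (n, p, 6), (n, q, 29), (r, p, 6), (r, q, 29), (x, p, 6), (x, q, 29)} (48 duplicate(s) eliminated).
Apply σ_{G ≠ m}; surviving tuples: {(n, p, 6), (n, q, 29), (r, p, 6), (r, q, 29), (x, p, 6), (x, q, 29)}
π_{C, G, D} gives {(29, n, q), (29, r, q), (29, x, q), (6, n, p), (6, r, p), (6, x, p)}.

{(29, n, q), (29, r, q), (29, x, q), (6, n, p), (6, r, p), (6, x, p)}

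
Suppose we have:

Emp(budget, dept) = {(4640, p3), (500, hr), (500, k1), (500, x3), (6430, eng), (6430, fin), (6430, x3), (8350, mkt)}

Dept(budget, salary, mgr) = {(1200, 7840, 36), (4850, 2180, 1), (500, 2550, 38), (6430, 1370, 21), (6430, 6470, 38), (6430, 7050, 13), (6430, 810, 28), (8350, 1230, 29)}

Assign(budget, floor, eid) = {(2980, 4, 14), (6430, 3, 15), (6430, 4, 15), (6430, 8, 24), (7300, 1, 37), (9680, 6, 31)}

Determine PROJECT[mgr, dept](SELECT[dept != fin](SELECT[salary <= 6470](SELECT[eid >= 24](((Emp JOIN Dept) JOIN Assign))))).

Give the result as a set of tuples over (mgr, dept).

Emp ⋈ Dept (natural join on budget): {(500, hr, 2550, 38), (500, k1, 2550, 38), (500, x3, 2550, 38), (6430, eng, 1370, 21), (6430, eng, 6470, 38), (6430, eng, 7050, 13), (6430, eng, 810, 28), (6430, fin, 1370, 21), (6430, fin, 6470, 38), (6430, fin, 7050, 13), (6430, fin, 810, 28), (6430, x3, 1370, 21), (6430, x3, 6470, 38), (6430, x3, 7050, 13), (6430, x3, 810, 28), (8350, mkt, 1230, 29)}
(Emp JOIN Dept) ⋈ Assign (natural join on budget): {(6430, eng, 1370, 21, 3, 15), (6430, eng, 1370, 21, 4, 15), (6430, eng, 1370, 21, 8, 24), (6430, eng, 6470, 38, 3, 15), (6430, eng, 6470, 38, 4, 15), (6430, eng, 6470, 38, 8, 24), (6430, eng, 7050, 13, 3, 15), (6430, eng, 7050, 13, 4, 15), (6430, eng, 7050, 13, 8, 24), (6430, eng, 810, 28, 3, 15), (6430, eng, 810, 28, 4, 15), (6430, eng, 810, 28, 8, 24), (6430, fin, 1370, 21, 3, 15), (6430, fin, 1370, 21, 4, 15), (6430, fin, 1370, 21, 8, 24), (6430, fin, 6470, 38, 3, 15), (6430, fin, 6470, 38, 4, 15), (6430, fin, 6470, 38, 8, 24), (6430, fin, 7050, 13, 3, 15), (6430, fin, 7050, 13, 4, 15), (6430, fin, 7050, 13, 8, 24), (6430, fin, 810, 28, 3, 15), (6430, fin, 810, 28, 4, 15), (6430, fin, 810, 28, 8, 24), (6430, x3, 1370, 21, 3, 15), (6430, x3, 1370, 21, 4, 15), (6430, x3, 1370, 21, 8, 24), (6430, x3, 6470, 38, 3, 15), (6430, x3, 6470, 38, 4, 15), (6430, x3, 6470, 38, 8, 24), (6430, x3, 7050, 13, 3, 15), (6430, x3, 7050, 13, 4, 15), (6430, x3, 7050, 13, 8, 24), (6430, x3, 810, 28, 3, 15), (6430, x3, 810, 28, 4, 15), (6430, x3, 810, 28, 8, 24)}
Selection eid >= 24: {(6430, eng, 1370, 21, 8, 24), (6430, eng, 6470, 38, 8, 24), (6430, eng, 7050, 13, 8, 24), (6430, eng, 810, 28, 8, 24), (6430, fin, 1370, 21, 8, 24), (6430, fin, 6470, 38, 8, 24), (6430, fin, 7050, 13, 8, 24), (6430, fin, 810, 28, 8, 24), (6430, x3, 1370, 21, 8, 24), (6430, x3, 6470, 38, 8, 24), (6430, x3, 7050, 13, 8, 24), (6430, x3, 810, 28, 8, 24)}
Selection salary <= 6470: {(6430, eng, 1370, 21, 8, 24), (6430, eng, 6470, 38, 8, 24), (6430, eng, 810, 28, 8, 24), (6430, fin, 1370, 21, 8, 24), (6430, fin, 6470, 38, 8, 24), (6430, fin, 810, 28, 8, 24), (6430, x3, 1370, 21, 8, 24), (6430, x3, 6470, 38, 8, 24), (6430, x3, 810, 28, 8, 24)}
Selection dept != fin: {(6430, eng, 1370, 21, 8, 24), (6430, eng, 6470, 38, 8, 24), (6430, eng, 810, 28, 8, 24), (6430, x3, 1370, 21, 8, 24), (6430, x3, 6470, 38, 8, 24), (6430, x3, 810, 28, 8, 24)}
Keep only column(s) mgr, dept: {(21, eng), (21, x3), (28, eng), (28, x3), (38, eng), (38, x3)}

{(21, eng), (21, x3), (28, eng), (28, x3), (38, eng), (38, x3)}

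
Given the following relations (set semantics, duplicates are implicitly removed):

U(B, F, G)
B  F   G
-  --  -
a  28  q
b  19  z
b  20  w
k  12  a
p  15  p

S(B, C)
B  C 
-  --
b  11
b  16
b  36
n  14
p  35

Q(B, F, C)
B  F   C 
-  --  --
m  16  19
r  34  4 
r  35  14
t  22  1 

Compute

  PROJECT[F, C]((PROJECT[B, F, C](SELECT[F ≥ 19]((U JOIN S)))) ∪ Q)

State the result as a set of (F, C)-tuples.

{(16, 19), (19, 11), (19, 16), (19, 36), (20, 11), (20, 16), (20, 36), (22, 1), (34, 4), (35, 14)}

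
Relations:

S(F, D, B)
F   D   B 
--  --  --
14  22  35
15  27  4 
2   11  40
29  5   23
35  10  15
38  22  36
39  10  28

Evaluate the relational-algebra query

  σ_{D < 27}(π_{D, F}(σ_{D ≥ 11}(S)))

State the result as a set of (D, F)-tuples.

Apply σ_{D ≥ 11}; surviving tuples: {(14, 22, 35), (15, 27, 4), (2, 11, 40), (38, 22, 36)}
π[D, F]: project onto (D, F) → {(11, 2), (22, 14), (22, 38), (27, 15)}
Apply σ_{D < 27}; surviving tuples: {(11, 2), (22, 14), (22, 38)}

{(11, 2), (22, 14), (22, 38)}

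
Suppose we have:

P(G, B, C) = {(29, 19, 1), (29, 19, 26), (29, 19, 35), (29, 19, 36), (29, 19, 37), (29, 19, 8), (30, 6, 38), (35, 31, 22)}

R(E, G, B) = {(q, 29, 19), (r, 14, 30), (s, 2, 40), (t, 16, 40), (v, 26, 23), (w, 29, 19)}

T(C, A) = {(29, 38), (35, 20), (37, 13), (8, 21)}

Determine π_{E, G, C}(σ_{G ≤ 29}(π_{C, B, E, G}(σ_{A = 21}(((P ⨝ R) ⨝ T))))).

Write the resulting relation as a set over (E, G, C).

Natural join on G, B: {(29, 19, 1, q), (29, 19, 1, w), (29, 19, 26, q), (29, 19, 26, w), (29, 19, 35, q), (29, 19, 35, w), (29, 19, 36, q), (29, 19, 36, w), (29, 19, 37, q), (29, 19, 37, w), (29, 19, 8, q), (29, 19, 8, w)}
Natural join on C: {(29, 19, 35, q, 20), (29, 19, 35, w, 20), (29, 19, 37, q, 13), (29, 19, 37, w, 13), (29, 19, 8, q, 21), (29, 19, 8, w, 21)}
σ[A = 21]: keep tuples satisfying A = 21 → {(29, 19, 8, q, 21), (29, 19, 8, w, 21)}
π_{C, B, E, G} gives {(8, 19, q, 29), (8, 19, w, 29)}.
σ[G ≤ 29]: keep tuples satisfying G ≤ 29 → {(8, 19, q, 29), (8, 19, w, 29)}
π_{E, G, C} gives {(q, 29, 8), (w, 29, 8)}.

{(q, 29, 8), (w, 29, 8)}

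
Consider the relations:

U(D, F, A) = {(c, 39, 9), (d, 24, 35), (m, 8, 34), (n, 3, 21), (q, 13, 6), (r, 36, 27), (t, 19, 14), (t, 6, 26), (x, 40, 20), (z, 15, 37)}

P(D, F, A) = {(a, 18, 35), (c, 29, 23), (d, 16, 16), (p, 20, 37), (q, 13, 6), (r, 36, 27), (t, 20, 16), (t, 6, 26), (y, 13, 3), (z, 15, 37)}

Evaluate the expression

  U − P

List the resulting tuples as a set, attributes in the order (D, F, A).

{(c, 39, 9), (d, 24, 35), (m, 8, 34), (n, 3, 21), (t, 19, 14), (x, 40, 20)}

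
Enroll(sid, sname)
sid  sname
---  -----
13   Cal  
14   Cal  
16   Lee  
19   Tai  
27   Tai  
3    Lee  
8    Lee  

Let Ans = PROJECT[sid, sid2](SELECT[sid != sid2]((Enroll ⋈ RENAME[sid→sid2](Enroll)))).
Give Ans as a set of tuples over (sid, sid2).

{(13, 14), (14, 13), (16, 3), (16, 8), (19, 27), (27, 19), (3, 16), (3, 8), (8, 16), (8, 3)}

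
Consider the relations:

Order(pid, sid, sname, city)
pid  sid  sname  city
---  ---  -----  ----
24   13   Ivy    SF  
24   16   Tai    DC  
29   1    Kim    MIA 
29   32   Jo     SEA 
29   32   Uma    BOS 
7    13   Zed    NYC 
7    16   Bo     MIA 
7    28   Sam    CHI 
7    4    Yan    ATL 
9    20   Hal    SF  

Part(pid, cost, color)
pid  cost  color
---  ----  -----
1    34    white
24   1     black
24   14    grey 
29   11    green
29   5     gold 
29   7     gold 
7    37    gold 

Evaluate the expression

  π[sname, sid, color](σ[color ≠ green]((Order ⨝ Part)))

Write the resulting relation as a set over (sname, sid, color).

{(Bo, 16, gold), (Ivy, 13, black), (Ivy, 13, grey), (Jo, 32, gold), (Kim, 1, gold), (Sam, 28, gold), (Tai, 16, black), (Tai, 16, grey), (Uma, 32, gold), (Yan, 4, gold), (Zed, 13, gold)}

Natural join on pid: {(24, 13, Ivy, SF, 1, black), (24, 13, Ivy, SF, 14, grey), (24, 16, Tai, DC, 1, black), (24, 16, Tai, DC, 14, grey), (29, 1, Kim, MIA, 11, green), (29, 1, Kim, MIA, 5, gold), (29, 1, Kim, MIA, 7, gold), (29, 32, Jo, SEA, 11, green), (29, 32, Jo, SEA, 5, gold), (29, 32, Jo, SEA, 7, gold), (29, 32, Uma, BOS, 11, green), (29, 32, Uma, BOS, 5, gold), (29, 32, Uma, BOS, 7, gold), (7, 13, Zed, NYC, 37, gold), (7, 16, Bo, MIA, 37, gold), (7, 28, Sam, CHI, 37, gold), (7, 4, Yan, ATL, 37, gold)}
Apply σ_{color ≠ green}; surviving tuples: {(24, 13, Ivy, SF, 1, black), (24, 13, Ivy, SF, 14, grey), (24, 16, Tai, DC, 1, black), (24, 16, Tai, DC, 14, grey), (29, 1, Kim, MIA, 5, gold), (29, 1, Kim, MIA, 7, gold), (29, 32, Jo, SEA, 5, gold), (29, 32, Jo, SEA, 7, gold), (29, 32, Uma, BOS, 5, gold), (29, 32, Uma, BOS, 7, gold), (7, 13, Zed, NYC, 37, gold), (7, 16, Bo, MIA, 37, gold), (7, 28, Sam, CHI, 37, gold), (7, 4, Yan, ATL, 37, gold)}
Projecting to sname, sid, color (3 duplicate(s) eliminated): {(Bo, 16, gold), (Ivy, 13, black), (Ivy, 13, grey), (Jo, 32, gold), (Kim, 1, gold), (Sam, 28, gold), (Tai, 16, black), (Tai, 16, grey), (Uma, 32, gold), (Yan, 4, gold), (Zed, 13, gold)}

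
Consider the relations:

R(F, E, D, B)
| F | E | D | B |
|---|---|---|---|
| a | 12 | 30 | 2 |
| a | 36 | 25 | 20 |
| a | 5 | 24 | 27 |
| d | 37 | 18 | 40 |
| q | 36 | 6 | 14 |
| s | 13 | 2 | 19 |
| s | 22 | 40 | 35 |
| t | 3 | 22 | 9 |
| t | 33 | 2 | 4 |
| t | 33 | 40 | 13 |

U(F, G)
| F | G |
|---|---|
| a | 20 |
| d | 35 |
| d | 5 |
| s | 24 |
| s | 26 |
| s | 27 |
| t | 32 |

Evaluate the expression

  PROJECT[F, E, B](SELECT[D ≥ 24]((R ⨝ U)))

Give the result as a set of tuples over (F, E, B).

{(a, 12, 2), (a, 36, 20), (a, 5, 27), (s, 22, 35), (t, 33, 13)}

Joining R and U on F yields {(a, 12, 30, 2, 20), (a, 36, 25, 20, 20), (a, 5, 24, 27, 20), (d, 37, 18, 40, 35), (d, 37, 18, 40, 5), (s, 13, 2, 19, 24), (s, 13, 2, 19, 26), (s, 13, 2, 19, 27), (s, 22, 40, 35, 24), (s, 22, 40, 35, 26), (s, 22, 40, 35, 27), (t, 3, 22, 9, 32), (t, 33, 2, 4, 32), (t, 33, 40, 13, 32)}.
σ[D ≥ 24]: keep tuples satisfying D ≥ 24 → {(a, 12, 30, 2, 20), (a, 36, 25, 20, 20), (a, 5, 24, 27, 20), (s, 22, 40, 35, 24), (s, 22, 40, 35, 26), (s, 22, 40, 35, 27), (t, 33, 40, 13, 32)}
π_{F, E, B} gives {(a, 12, 2), (a, 36, 20), (a, 5, 27), (s, 22, 35), (t, 33, 13)} (2 duplicate(s) eliminated).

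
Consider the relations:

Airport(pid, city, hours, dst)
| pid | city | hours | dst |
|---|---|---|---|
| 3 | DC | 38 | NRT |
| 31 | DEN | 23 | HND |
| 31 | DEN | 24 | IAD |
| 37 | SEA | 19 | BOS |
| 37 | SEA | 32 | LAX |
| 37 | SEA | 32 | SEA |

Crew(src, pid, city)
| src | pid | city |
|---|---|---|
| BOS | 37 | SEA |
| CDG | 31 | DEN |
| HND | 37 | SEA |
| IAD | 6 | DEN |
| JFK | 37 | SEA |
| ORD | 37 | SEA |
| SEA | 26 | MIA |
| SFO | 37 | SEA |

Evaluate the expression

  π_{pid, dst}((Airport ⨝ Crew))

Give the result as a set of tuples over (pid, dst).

Natural join on pid, city: {(31, DEN, 23, HND, CDG), (31, DEN, 24, IAD, CDG), (37, SEA, 19, BOS, BOS), (37, SEA, 19, BOS, HND), (37, SEA, 19, BOS, JFK), (37, SEA, 19, BOS, ORD), (37, SEA, 19, BOS, SFO), (37, SEA, 32, LAX, BOS), (37, SEA, 32, LAX, HND), (37, SEA, 32, LAX, JFK), (37, SEA, 32, LAX, ORD), (37, SEA, 32, LAX, SFO), (37, SEA, 32, SEA, BOS), (37, SEA, 32, SEA, HND), (37, SEA, 32, SEA, JFK), (37, SEA, 32, SEA, ORD), (37, SEA, 32, SEA, SFO)}
π[pid, dst]: project onto (pid, dst) (12 duplicate(s) eliminated) → {(31, HND), (31, IAD), (37, BOS), (37, LAX), (37, SEA)}

{(31, HND), (31, IAD), (37, BOS), (37, LAX), (37, SEA)}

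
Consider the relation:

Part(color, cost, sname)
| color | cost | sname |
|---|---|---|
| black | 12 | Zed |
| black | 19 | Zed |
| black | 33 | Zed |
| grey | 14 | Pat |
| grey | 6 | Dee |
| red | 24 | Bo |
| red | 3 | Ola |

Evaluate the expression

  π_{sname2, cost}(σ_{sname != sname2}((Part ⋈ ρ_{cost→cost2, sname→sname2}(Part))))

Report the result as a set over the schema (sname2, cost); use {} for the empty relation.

ρ[cost→cost2, sname→sname2]: schema becomes (color, cost2, sname2); tuples unchanged.
Natural join on color: {(black, 12, Zed, 12, Zed), (black, 12, Zed, 19, Zed), (black, 12, Zed, 33, Zed), (black, 19, Zed, 12, Zed), (black, 19, Zed, 19, Zed), (black, 19, Zed, 33, Zed), (black, 33, Zed, 12, Zed), (black, 33, Zed, 19, Zed), (black, 33, Zed, 33, Zed), (grey, 14, Pat, 14, Pat), (grey, 14, Pat, 6, Dee), (grey, 6, Dee, 14, Pat), (grey, 6, Dee, 6, Dee), (red, 24, Bo, 24, Bo), (red, 24, Bo, 3, Ola), (red, 3, Ola, 24, Bo), (red, 3, Ola, 3, Ola)}
Apply σ_{sname != sname2}; surviving tuples: {(grey, 14, Pat, 6, Dee), (grey, 6, Dee, 14, Pat), (red, 24, Bo, 3, Ola), (red, 3, Ola, 24, Bo)}
Projecting to sname2, cost: {(Bo, 3), (Dee, 14), (Ola, 24), (Pat, 6)}

{(Bo, 3), (Dee, 14), (Ola, 24), (Pat, 6)}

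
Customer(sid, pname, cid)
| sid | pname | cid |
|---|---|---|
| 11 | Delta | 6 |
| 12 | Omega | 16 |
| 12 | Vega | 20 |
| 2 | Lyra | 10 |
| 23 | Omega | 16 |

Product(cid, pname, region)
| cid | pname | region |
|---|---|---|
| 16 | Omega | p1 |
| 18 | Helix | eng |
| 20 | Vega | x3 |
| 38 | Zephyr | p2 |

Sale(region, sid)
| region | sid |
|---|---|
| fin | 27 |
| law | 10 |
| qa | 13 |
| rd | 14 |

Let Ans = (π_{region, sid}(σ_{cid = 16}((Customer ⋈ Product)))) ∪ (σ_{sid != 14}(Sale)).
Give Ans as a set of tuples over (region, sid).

Customer ⋈ Product (natural join on pname, cid): {(12, Omega, 16, p1), (12, Vega, 20, x3), (23, Omega, 16, p1)}
Filtering on cid = 16 leaves {(12, Omega, 16, p1), (23, Omega, 16, p1)}.
π[region, sid]: project onto (region, sid) → {(p1, 12), (p1, 23)}
Filtering on sid != 14 leaves {(fin, 27), (law, 10), (qa, 13)}.
Taking the union: {(fin, 27), (law, 10), (p1, 12), (p1, 23), (qa, 13)}

{(fin, 27), (law, 10), (p1, 12), (p1, 23), (qa, 13)}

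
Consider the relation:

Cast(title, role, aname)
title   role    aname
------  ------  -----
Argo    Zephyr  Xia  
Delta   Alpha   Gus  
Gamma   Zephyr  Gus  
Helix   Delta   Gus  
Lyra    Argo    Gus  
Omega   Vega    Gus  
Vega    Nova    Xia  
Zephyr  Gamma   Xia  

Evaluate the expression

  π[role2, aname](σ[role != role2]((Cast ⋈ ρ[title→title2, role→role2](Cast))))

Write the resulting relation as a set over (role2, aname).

ρ[title→title2, role→role2]: schema becomes (title2, role2, aname); tuples unchanged.
Natural join on aname: {(Argo, Zephyr, Xia, Argo, Zephyr), (Argo, Zephyr, Xia, Vega, Nova), (Argo, Zephyr, Xia, Zephyr, Gamma), (Delta, Alpha, Gus, Delta, Alpha), (Delta, Alpha, Gus, Gamma, Zephyr), (Delta, Alpha, Gus, Helix, Delta), (Delta, Alpha, Gus, Lyra, Argo), (Delta, Alpha, Gus, Omega, Vega), (Gamma, Zephyr, Gus, Delta, Alpha), (Gamma, Zephyr, Gus, Gamma, Zephyr), (Gamma, Zephyr, Gus, Helix, Delta), (Gamma, Zephyr, Gus, Lyra, Argo), (Gamma, Zephyr, Gus, Omega, Vega), (Helix, Delta, Gus, Delta, Alpha), (Helix, Delta, Gus, Gamma, Zephyr), (Helix, Delta, Gus, Helix, Delta), (Helix, Delta, Gus, Lyra, Argo), (Helix, Delta, Gus, Omega, Vega), (Lyra, Argo, Gus, Delta, Alpha), (Lyra, Argo, Gus, Gamma, Zephyr), (Lyra, Argo, Gus, Helix, Delta), (Lyra, Argo, Gus, Lyra, Argo), (Lyra, Argo, Gus, Omega, Vega), (Omega, Vega, Gus, Delta, Alpha), (Omega, Vega, Gus, Gamma, Zephyr), (Omega, Vega, Gus, Helix, Delta), (Omega, Vega, Gus, Lyra, Argo), (Omega, Vega, Gus, Omega, Vega), (Vega, Nova, Xia, Argo, Zephyr), (Vega, Nova, Xia, Vega, Nova), (Vega, Nova, Xia, Zephyr, Gamma), (Zephyr, Gamma, Xia, Argo, Zephyr), (Zephyr, Gamma, Xia, Vega, Nova), (Zephyr, Gamma, Xia, Zephyr, Gamma)}
σ[role != role2]: keep tuples satisfying role != role2 → {(Argo, Zephyr, Xia, Vega, Nova), (Argo, Zephyr, Xia, Zephyr, Gamma), (Delta, Alpha, Gus, Gamma, Zephyr), (Delta, Alpha, Gus, Helix, Delta), (Delta, Alpha, Gus, Lyra, Argo), (Delta, Alpha, Gus, Omega, Vega), (Gamma, Zephyr, Gus, Delta, Alpha), (Gamma, Zephyr, Gus, Helix, Delta), (Gamma, Zephyr, Gus, Lyra, Argo), (Gamma, Zephyr, Gus, Omega, Vega), (Helix, Delta, Gus, Delta, Alpha), (Helix, Delta, Gus, Gamma, Zephyr), (Helix, Delta, Gus, Lyra, Argo), (Helix, Delta, Gus, Omega, Vega), (Lyra, Argo, Gus, Delta, Alpha), (Lyra, Argo, Gus, Gamma, Zephyr), (Lyra, Argo, Gus, Helix, Delta), (Lyra, Argo, Gus, Omega, Vega), (Omega, Vega, Gus, Delta, Alpha), (Omega, Vega, Gus, Gamma, Zephyr), (Omega, Vega, Gus, Helix, Delta), (Omega, Vega, Gus, Lyra, Argo), (Vega, Nova, Xia, Argo, Zephyr), (Vega, Nova, Xia, Zephyr, Gamma), (Zephyr, Gamma, Xia, Argo, Zephyr), (Zephyr, Gamma, Xia, Vega, Nova)}
Projecting to role2, aname (18 duplicate(s) eliminated): {(Alpha, Gus), (Argo, Gus), (Delta, Gus), (Gamma, Xia), (Nova, Xia), (Vega, Gus), (Zephyr, Gus), (Zephyr, Xia)}

{(Alpha, Gus), (Argo, Gus), (Delta, Gus), (Gamma, Xia), (Nova, Xia), (Vega, Gus), (Zephyr, Gus), (Zephyr, Xia)}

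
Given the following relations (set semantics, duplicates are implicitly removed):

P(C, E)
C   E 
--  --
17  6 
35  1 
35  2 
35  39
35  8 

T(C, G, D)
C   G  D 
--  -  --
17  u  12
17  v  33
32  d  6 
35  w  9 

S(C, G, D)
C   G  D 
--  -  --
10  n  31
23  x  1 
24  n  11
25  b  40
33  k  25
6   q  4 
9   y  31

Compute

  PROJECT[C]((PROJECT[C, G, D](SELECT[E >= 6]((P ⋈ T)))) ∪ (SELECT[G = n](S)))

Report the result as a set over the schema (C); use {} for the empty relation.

{10, 17, 24, 35}

P ⋈ T (natural join on C): {(17, 6, u, 12), (17, 6, v, 33), (35, 1, w, 9), (35, 2, w, 9), (35, 39, w, 9), (35, 8, w, 9)}
Selection E >= 6: {(17, 6, u, 12), (17, 6, v, 33), (35, 39, w, 9), (35, 8, w, 9)}
π[C, G, D]: project onto (C, G, D) (1 duplicate(s) eliminated) → {(17, u, 12), (17, v, 33), (35, w, 9)}
Selection G = n: {(10, n, 31), (24, n, 11)}
Taking the union: {(10, n, 31), (17, u, 12), (17, v, 33), (24, n, 11), (35, w, 9)}
π[C]: project onto (C) (1 duplicate(s) eliminated) → {10, 17, 24, 35}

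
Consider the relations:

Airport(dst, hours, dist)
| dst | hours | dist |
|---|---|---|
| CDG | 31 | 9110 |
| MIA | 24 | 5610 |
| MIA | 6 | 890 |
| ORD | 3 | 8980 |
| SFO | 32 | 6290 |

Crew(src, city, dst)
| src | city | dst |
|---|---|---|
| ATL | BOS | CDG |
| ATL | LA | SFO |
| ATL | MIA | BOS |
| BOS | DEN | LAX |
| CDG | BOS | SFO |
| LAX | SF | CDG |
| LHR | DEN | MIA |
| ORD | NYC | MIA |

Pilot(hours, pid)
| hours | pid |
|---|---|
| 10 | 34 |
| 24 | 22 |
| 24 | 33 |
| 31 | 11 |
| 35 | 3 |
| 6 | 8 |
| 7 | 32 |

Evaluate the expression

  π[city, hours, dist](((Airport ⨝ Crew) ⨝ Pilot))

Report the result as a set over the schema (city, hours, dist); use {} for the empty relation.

{(BOS, 31, 9110), (DEN, 24, 5610), (DEN, 6, 890), (NYC, 24, 5610), (NYC, 6, 890), (SF, 31, 9110)}

Natural join on dst: {(CDG, 31, 9110, ATL, BOS), (CDG, 31, 9110, LAX, SF), (MIA, 24, 5610, LHR, DEN), (MIA, 24, 5610, ORD, NYC), (MIA, 6, 890, LHR, DEN), (MIA, 6, 890, ORD, NYC), (SFO, 32, 6290, ATL, LA), (SFO, 32, 6290, CDG, BOS)}
Natural join on hours: {(CDG, 31, 9110, ATL, BOS, 11), (CDG, 31, 9110, LAX, SF, 11), (MIA, 24, 5610, LHR, DEN, 22), (MIA, 24, 5610, LHR, DEN, 33), (MIA, 24, 5610, ORD, NYC, 22), (MIA, 24, 5610, ORD, NYC, 33), (MIA, 6, 890, LHR, DEN, 8), (MIA, 6, 890, ORD, NYC, 8)}
π[city, hours, dist]: project onto (city, hours, dist) (2 duplicate(s) eliminated) → {(BOS, 31, 9110), (DEN, 24, 5610), (DEN, 6, 890), (NYC, 24, 5610), (NYC, 6, 890), (SF, 31, 9110)}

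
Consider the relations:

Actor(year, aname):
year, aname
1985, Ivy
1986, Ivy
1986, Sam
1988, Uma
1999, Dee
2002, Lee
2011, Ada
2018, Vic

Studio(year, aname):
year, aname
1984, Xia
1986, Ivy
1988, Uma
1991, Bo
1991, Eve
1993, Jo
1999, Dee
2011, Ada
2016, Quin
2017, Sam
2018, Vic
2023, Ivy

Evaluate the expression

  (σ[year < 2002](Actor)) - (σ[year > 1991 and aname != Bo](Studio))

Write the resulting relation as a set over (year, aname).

Selection year < 2002: {(1985, Ivy), (1986, Ivy), (1986, Sam), (1988, Uma), (1999, Dee)}
Selection year > 1991 and aname != Bo: {(1993, Jo), (1999, Dee), (2011, Ada), (2016, Quin), (2017, Sam), (2018, Vic), (2023, Ivy)}
Set difference of the two operands is {(1985, Ivy), (1986, Ivy), (1986, Sam), (1988, Uma)}.

{(1985, Ivy), (1986, Ivy), (1986, Sam), (1988, Uma)}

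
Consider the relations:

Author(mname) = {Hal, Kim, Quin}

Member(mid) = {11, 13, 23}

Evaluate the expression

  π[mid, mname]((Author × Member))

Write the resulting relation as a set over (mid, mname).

{(11, Hal), (11, Kim), (11, Quin), (13, Hal), (13, Kim), (13, Quin), (23, Hal), (23, Kim), (23, Quin)}

Author × Member: Cartesian product, 3·3 = 9 tuples over (mname, mid).
Keep only column(s) mid, mname: {(11, Hal), (11, Kim), (11, Quin), (13, Hal), (13, Kim), (13, Quin), (23, Hal), (23, Kim), (23, Quin)}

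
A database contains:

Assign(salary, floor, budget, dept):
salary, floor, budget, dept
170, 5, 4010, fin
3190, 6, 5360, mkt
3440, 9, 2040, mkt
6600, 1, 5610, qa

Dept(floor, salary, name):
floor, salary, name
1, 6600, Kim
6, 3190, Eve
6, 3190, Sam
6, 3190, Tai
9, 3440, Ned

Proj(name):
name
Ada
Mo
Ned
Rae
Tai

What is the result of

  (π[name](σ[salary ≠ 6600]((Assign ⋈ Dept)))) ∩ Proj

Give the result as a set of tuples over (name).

{Ned, Tai}

Assign ⋈ Dept (natural join on salary, floor): {(3190, 6, 5360, mkt, Eve), (3190, 6, 5360, mkt, Sam), (3190, 6, 5360, mkt, Tai), (3440, 9, 2040, mkt, Ned), (6600, 1, 5610, qa, Kim)}
Selection salary ≠ 6600: {(3190, 6, 5360, mkt, Eve), (3190, 6, 5360, mkt, Sam), (3190, 6, 5360, mkt, Tai), (3440, 9, 2040, mkt, Ned)}
Projecting to name: {Eve, Ned, Sam, Tai}
Taking the intersection: {Ned, Tai}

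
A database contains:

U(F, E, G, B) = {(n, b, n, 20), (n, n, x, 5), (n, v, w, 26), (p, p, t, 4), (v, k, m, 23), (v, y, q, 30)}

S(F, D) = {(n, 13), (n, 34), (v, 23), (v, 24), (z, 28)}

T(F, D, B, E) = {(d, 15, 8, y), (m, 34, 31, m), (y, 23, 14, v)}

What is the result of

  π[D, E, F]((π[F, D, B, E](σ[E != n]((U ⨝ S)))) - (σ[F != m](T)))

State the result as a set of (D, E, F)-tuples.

Joining U and S on F yields {(n, b, n, 20, 13), (n, b, n, 20, 34), (n, n, x, 5, 13), (n, n, x, 5, 34), (n, v, w, 26, 13), (n, v, w, 26, 34), (v, k, m, 23, 23), (v, k, m, 23, 24), (v, y, q, 30, 23), (v, y, q, 30, 24)}.
Filtering on E != n leaves {(n, b, n, 20, 13), (n, b, n, 20, 34), (n, v, w, 26, 13), (n, v, w, 26, 34), (v, k, m, 23, 23), (v, k, m, 23, 24), (v, y, q, 30, 23), (v, y, q, 30, 24)}.
π_{F, D, B, E} gives {(n, 13, 20, b), (n, 13, 26, v), (n, 34, 20, b), (n, 34, 26, v), (v, 23, 23, k), (v, 23, 30, y), (v, 24, 23, k), (v, 24, 30, y)}.
Filtering on F != m leaves {(d, 15, 8, y), (y, 23, 14, v)}.
Set difference of the two operands is {(n, 13, 20, b), (n, 13, 26, v), (n, 34, 20, b), (n, 34, 26, v), (v, 23, 23, k), (v, 23, 30, y), (v, 24, 23, k), (v, 24, 30, y)}.
π_{D, E, F} gives {(13, b, n), (13, v, n), (23, k, v), (23, y, v), (24, k, v), (24, y, v), (34, b, n), (34, v, n)}.

{(13, b, n), (13, v, n), (23, k, v), (23, y, v), (24, k, v), (24, y, v), (34, b, n), (34, v, n)}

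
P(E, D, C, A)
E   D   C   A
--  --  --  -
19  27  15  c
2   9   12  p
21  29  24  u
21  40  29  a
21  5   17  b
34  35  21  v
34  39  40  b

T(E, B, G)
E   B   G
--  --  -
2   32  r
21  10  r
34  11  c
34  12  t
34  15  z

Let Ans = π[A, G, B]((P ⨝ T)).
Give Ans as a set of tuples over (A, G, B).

Joining P and T on E yields {(2, 9, 12, p, 32, r), (21, 29, 24, u, 10, r), (21, 40, 29, a, 10, r), (21, 5, 17, b, 10, r), (34, 35, 21, v, 11, c), (34, 35, 21, v, 12, t), (34, 35, 21, v, 15, z), (34, 39, 40, b, 11, c), (34, 39, 40, b, 12, t), (34, 39, 40, b, 15, z)}.
π_{A, G, B} gives {(a, r, 10), (b, c, 11), (b, r, 10), (b, t, 12), (b, z, 15), (p, r, 32), (u, r, 10), (v, c, 11), (v, t, 12), (v, z, 15)}.

{(a, r, 10), (b, c, 11), (b, r, 10), (b, t, 12), (b, z, 15), (p, r, 32), (u, r, 10), (v, c, 11), (v, t, 12), (v, z, 15)}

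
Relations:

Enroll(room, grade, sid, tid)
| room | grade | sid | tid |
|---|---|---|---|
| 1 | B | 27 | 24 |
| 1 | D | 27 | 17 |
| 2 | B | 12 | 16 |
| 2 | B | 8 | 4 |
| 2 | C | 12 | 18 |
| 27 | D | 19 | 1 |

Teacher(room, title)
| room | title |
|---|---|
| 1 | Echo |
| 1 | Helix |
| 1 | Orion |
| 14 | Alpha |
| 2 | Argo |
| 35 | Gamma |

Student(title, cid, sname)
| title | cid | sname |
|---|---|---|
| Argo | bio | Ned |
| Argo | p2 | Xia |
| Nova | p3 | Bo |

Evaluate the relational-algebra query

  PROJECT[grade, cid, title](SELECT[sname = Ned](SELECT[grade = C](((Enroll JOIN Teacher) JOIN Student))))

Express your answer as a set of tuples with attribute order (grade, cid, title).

{(C, bio, Argo)}

Natural join on room: {(1, B, 27, 24, Echo), (1, B, 27, 24, Helix), (1, B, 27, 24, Orion), (1, D, 27, 17, Echo), (1, D, 27, 17, Helix), (1, D, 27, 17, Orion), (2, B, 12, 16, Argo), (2, B, 8, 4, Argo), (2, C, 12, 18, Argo)}
Natural join on title: {(2, B, 12, 16, Argo, bio, Ned), (2, B, 12, 16, Argo, p2, Xia), (2, B, 8, 4, Argo, bio, Ned), (2, B, 8, 4, Argo, p2, Xia), (2, C, 12, 18, Argo, bio, Ned), (2, C, 12, 18, Argo, p2, Xia)}
Filtering on grade = C leaves {(2, C, 12, 18, Argo, bio, Ned), (2, C, 12, 18, Argo, p2, Xia)}.
Filtering on sname = Ned leaves {(2, C, 12, 18, Argo, bio, Ned)}.
Keep only column(s) grade, cid, title: {(C, bio, Argo)}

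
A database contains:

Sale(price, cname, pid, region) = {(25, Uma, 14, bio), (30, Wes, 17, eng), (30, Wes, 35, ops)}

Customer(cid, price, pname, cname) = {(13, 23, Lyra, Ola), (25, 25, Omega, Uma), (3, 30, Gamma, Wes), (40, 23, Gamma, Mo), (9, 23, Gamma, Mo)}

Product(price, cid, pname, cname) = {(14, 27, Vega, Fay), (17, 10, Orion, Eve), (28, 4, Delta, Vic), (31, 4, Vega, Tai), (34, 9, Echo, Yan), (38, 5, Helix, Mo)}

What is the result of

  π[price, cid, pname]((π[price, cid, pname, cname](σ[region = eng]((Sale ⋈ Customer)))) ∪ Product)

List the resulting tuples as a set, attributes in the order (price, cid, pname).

{(14, 27, Vega), (17, 10, Orion), (28, 4, Delta), (30, 3, Gamma), (31, 4, Vega), (34, 9, Echo), (38, 5, Helix)}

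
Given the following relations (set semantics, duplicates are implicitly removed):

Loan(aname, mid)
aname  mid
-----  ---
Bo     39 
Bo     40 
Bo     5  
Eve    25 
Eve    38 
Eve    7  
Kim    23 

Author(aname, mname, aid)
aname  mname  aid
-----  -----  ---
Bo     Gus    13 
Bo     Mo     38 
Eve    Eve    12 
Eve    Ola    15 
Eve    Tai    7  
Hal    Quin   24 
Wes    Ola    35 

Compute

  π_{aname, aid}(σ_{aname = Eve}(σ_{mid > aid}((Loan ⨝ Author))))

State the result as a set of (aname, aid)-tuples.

{(Eve, 12), (Eve, 15), (Eve, 7)}

Natural join on aname: {(Bo, 39, Gus, 13), (Bo, 39, Mo, 38), (Bo, 40, Gus, 13), (Bo, 40, Mo, 38), (Bo, 5, Gus, 13), (Bo, 5, Mo, 38), (Eve, 25, Eve, 12), (Eve, 25, Ola, 15), (Eve, 25, Tai, 7), (Eve, 38, Eve, 12), (Eve, 38, Ola, 15), (Eve, 38, Tai, 7), (Eve, 7, Eve, 12), (Eve, 7, Ola, 15), (Eve, 7, Tai, 7)}
Apply σ_{mid > aid}; surviving tuples: {(Bo, 39, Gus, 13), (Bo, 39, Mo, 38), (Bo, 40, Gus, 13), (Bo, 40, Mo, 38), (Eve, 25, Eve, 12), (Eve, 25, Ola, 15), (Eve, 25, Tai, 7), (Eve, 38, Eve, 12), (Eve, 38, Ola, 15), (Eve, 38, Tai, 7)}
Apply σ_{aname = Eve}; surviving tuples: {(Eve, 25, Eve, 12), (Eve, 25, Ola, 15), (Eve, 25, Tai, 7), (Eve, 38, Eve, 12), (Eve, 38, Ola, 15), (Eve, 38, Tai, 7)}
Keep only column(s) aname, aid (3 duplicate(s) eliminated): {(Eve, 12), (Eve, 15), (Eve, 7)}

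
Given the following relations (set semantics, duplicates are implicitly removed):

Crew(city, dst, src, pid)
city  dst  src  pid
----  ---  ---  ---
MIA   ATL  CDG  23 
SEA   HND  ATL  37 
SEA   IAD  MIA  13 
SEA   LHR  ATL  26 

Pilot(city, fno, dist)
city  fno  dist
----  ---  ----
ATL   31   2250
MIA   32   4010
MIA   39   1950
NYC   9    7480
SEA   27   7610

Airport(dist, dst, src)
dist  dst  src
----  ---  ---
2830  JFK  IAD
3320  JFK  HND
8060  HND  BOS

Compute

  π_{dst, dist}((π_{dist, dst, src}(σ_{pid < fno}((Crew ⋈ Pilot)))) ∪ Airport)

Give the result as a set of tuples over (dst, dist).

{(ATL, 1950), (ATL, 4010), (HND, 8060), (IAD, 7610), (JFK, 2830), (JFK, 3320), (LHR, 7610)}

Joining Crew and Pilot on city yields {(MIA, ATL, CDG, 23, 32, 4010), (MIA, ATL, CDG, 23, 39, 1950), (SEA, HND, ATL, 37, 27, 7610), (SEA, IAD, MIA, 13, 27, 7610), (SEA, LHR, ATL, 26, 27, 7610)}.
Selection pid < fno: {(MIA, ATL, CDG, 23, 32, 4010), (MIA, ATL, CDG, 23, 39, 1950), (SEA, IAD, MIA, 13, 27, 7610), (SEA, LHR, ATL, 26, 27, 7610)}
Keep only column(s) dist, dst, src: {(1950, ATL, CDG), (4010, ATL, CDG), (7610, IAD, MIA), (7610, LHR, ATL)}
Set union of the two operands is {(1950, ATL, CDG), (2830, JFK, IAD), (3320, JFK, HND), (4010, ATL, CDG), (7610, IAD, MIA), (7610, LHR, ATL), (8060, HND, BOS)}.
Keep only column(s) dst, dist: {(ATL, 1950), (ATL, 4010), (HND, 8060), (IAD, 7610), (JFK, 2830), (JFK, 3320), (LHR, 7610)}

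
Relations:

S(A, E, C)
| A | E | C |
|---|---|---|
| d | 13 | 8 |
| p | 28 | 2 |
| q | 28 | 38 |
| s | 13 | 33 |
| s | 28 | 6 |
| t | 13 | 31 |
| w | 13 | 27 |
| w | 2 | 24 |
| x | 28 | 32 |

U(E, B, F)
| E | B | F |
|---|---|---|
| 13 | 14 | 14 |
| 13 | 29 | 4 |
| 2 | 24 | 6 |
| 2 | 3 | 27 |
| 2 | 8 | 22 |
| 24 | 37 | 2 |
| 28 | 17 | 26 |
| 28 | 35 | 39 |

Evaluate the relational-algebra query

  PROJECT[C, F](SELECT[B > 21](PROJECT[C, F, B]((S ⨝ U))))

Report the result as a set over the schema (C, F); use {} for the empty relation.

{(2, 39), (24, 6), (27, 4), (31, 4), (32, 39), (33, 4), (38, 39), (6, 39), (8, 4)}

Joining S and U on E yields {(d, 13, 8, 14, 14), (d, 13, 8, 29, 4), (p, 28, 2, 17, 26), (p, 28, 2, 35, 39), (q, 28, 38, 17, 26), (q, 28, 38, 35, 39), (s, 13, 33, 14, 14), (s, 13, 33, 29, 4), (s, 28, 6, 17, 26), (s, 28, 6, 35, 39), (t, 13, 31, 14, 14), (t, 13, 31, 29, 4), (w, 13, 27, 14, 14), (w, 13, 27, 29, 4), (w, 2, 24, 24, 6), (w, 2, 24, 3, 27), (w, 2, 24, 8, 22), (x, 28, 32, 17, 26), (x, 28, 32, 35, 39)}.
π_{C, F, B} gives {(2, 26, 17), (2, 39, 35), (24, 22, 8), (24, 27, 3), (24, 6, 24), (27, 14, 14), (27, 4, 29), (31, 14, 14), (31, 4, 29), (32, 26, 17), (32, 39, 35), (33, 14, 14), (33, 4, 29), (38, 26, 17), (38, 39, 35), (6, 26, 17), (6, 39, 35), (8, 14, 14), (8, 4, 29)}.
Filtering on B > 21 leaves {(2, 39, 35), (24, 6, 24), (27, 4, 29), (31, 4, 29), (32, 39, 35), (33, 4, 29), (38, 39, 35), (6, 39, 35), (8, 4, 29)}.
π_{C, F} gives {(2, 39), (24, 6), (27, 4), (31, 4), (32, 39), (33, 4), (38, 39), (6, 39), (8, 4)}.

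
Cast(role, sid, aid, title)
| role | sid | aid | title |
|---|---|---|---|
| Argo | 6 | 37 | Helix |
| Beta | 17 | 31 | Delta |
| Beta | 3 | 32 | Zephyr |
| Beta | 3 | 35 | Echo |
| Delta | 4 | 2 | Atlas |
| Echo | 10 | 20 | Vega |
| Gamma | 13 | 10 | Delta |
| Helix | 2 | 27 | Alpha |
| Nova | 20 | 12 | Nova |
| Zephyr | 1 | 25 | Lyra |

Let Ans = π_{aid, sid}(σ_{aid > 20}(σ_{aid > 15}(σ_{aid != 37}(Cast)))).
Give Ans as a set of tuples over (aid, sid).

{(25, 1), (27, 2), (31, 17), (32, 3), (35, 3)}

σ[aid != 37]: keep tuples satisfying aid != 37 → {(Beta, 17, 31, Delta), (Beta, 3, 32, Zephyr), (Beta, 3, 35, Echo), (Delta, 4, 2, Atlas), (Echo, 10, 20, Vega), (Gamma, 13, 10, Delta), (Helix, 2, 27, Alpha), (Nova, 20, 12, Nova), (Zephyr, 1, 25, Lyra)}
σ[aid > 15]: keep tuples satisfying aid > 15 → {(Beta, 17, 31, Delta), (Beta, 3, 32, Zephyr), (Beta, 3, 35, Echo), (Echo, 10, 20, Vega), (Helix, 2, 27, Alpha), (Zephyr, 1, 25, Lyra)}
σ[aid > 20]: keep tuples satisfying aid > 20 → {(Beta, 17, 31, Delta), (Beta, 3, 32, Zephyr), (Beta, 3, 35, Echo), (Helix, 2, 27, Alpha), (Zephyr, 1, 25, Lyra)}
π_{aid, sid} gives {(25, 1), (27, 2), (31, 17), (32, 3), (35, 3)}.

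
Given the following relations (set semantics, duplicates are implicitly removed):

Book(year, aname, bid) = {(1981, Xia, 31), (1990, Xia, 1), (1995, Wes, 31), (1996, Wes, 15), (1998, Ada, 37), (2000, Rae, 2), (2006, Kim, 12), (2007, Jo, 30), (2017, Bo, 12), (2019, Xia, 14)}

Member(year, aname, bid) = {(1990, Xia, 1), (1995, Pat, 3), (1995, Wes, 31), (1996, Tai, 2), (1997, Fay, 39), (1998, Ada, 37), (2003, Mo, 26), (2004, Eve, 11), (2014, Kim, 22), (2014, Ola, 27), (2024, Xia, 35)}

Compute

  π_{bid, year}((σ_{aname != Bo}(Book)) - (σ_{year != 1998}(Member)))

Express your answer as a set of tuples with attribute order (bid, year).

{(12, 2006), (14, 2019), (15, 1996), (2, 2000), (30, 2007), (31, 1981), (37, 1998)}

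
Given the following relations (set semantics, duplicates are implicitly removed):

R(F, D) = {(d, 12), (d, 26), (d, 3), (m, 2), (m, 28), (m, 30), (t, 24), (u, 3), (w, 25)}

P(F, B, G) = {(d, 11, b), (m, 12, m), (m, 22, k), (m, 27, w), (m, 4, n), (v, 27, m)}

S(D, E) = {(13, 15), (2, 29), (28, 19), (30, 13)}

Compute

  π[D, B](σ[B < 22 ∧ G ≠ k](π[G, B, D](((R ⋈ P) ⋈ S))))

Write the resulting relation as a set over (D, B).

{(2, 12), (2, 4), (28, 12), (28, 4), (30, 12), (30, 4)}

Natural join on F: {(d, 12, 11, b), (d, 26, 11, b), (d, 3, 11, b), (m, 2, 12, m), (m, 2, 22, k), (m, 2, 27, w), (m, 2, 4, n), (m, 28, 12, m), (m, 28, 22, k), (m, 28, 27, w), (m, 28, 4, n), (m, 30, 12, m), (m, 30, 22, k), (m, 30, 27, w), (m, 30, 4, n)}
Natural join on D: {(m, 2, 12, m, 29), (m, 2, 22, k, 29), (m, 2, 27, w, 29), (m, 2, 4, n, 29), (m, 28, 12, m, 19), (m, 28, 22, k, 19), (m, 28, 27, w, 19), (m, 28, 4, n, 19), (m, 30, 12, m, 13), (m, 30, 22, k, 13), (m, 30, 27, w, 13), (m, 30, 4, n, 13)}
π_{G, B, D} gives {(k, 22, 2), (k, 22, 28), (k, 22, 30), (m, 12, 2), (m, 12, 28), (m, 12, 30), (n, 4, 2), (n, 4, 28), (n, 4, 30), (w, 27, 2), (w, 27, 28), (w, 27, 30)}.
Filtering on B < 22 ∧ G ≠ k leaves {(m, 12, 2), (m, 12, 28), (m, 12, 30), (n, 4, 2), (n, 4, 28), (n, 4, 30)}.
π_{D, B} gives {(2, 12), (2, 4), (28, 12), (28, 4), (30, 12), (30, 4)}.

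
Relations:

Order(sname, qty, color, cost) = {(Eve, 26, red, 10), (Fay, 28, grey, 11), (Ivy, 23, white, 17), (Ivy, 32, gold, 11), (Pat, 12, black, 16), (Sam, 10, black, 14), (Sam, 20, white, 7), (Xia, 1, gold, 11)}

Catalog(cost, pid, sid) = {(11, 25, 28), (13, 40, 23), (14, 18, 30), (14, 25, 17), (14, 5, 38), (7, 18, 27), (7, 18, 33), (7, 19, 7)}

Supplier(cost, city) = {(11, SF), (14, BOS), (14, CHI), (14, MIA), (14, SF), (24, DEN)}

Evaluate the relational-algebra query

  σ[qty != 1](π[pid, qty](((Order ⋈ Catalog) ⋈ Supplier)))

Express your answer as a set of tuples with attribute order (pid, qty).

{(18, 10), (25, 10), (25, 28), (25, 32), (5, 10)}

Order ⋈ Catalog (natural join on cost): {(Fay, 28, grey, 11, 25, 28), (Ivy, 32, gold, 11, 25, 28), (Sam, 10, black, 14, 18, 30), (Sam, 10, black, 14, 25, 17), (Sam, 10, black, 14, 5, 38), (Sam, 20, white, 7, 18, 27), (Sam, 20, white, 7, 18, 33), (Sam, 20, white, 7, 19, 7), (Xia, 1, gold, 11, 25, 28)}
(Order ⋈ Catalog) ⋈ Supplier (natural join on cost): {(Fay, 28, grey, 11, 25, 28, SF), (Ivy, 32, gold, 11, 25, 28, SF), (Sam, 10, black, 14, 18, 30, BOS), (Sam, 10, black, 14, 18, 30, CHI), (Sam, 10, black, 14, 18, 30, MIA), (Sam, 10, black, 14, 18, 30, SF), (Sam, 10, black, 14, 25, 17, BOS), (Sam, 10, black, 14, 25, 17, CHI), (Sam, 10, black, 14, 25, 17, MIA), (Sam, 10, black, 14, 25, 17, SF), (Sam, 10, black, 14, 5, 38, BOS), (Sam, 10, black, 14, 5, 38, CHI), (Sam, 10, black, 14, 5, 38, MIA), (Sam, 10, black, 14, 5, 38, SF), (Xia, 1, gold, 11, 25, 28, SF)}
Keep only column(s) pid, qty (9 duplicate(s) eliminated): {(18, 10), (25, 1), (25, 10), (25, 28), (25, 32), (5, 10)}
Filtering on qty != 1 leaves {(18, 10), (25, 10), (25, 28), (25, 32), (5, 10)}.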